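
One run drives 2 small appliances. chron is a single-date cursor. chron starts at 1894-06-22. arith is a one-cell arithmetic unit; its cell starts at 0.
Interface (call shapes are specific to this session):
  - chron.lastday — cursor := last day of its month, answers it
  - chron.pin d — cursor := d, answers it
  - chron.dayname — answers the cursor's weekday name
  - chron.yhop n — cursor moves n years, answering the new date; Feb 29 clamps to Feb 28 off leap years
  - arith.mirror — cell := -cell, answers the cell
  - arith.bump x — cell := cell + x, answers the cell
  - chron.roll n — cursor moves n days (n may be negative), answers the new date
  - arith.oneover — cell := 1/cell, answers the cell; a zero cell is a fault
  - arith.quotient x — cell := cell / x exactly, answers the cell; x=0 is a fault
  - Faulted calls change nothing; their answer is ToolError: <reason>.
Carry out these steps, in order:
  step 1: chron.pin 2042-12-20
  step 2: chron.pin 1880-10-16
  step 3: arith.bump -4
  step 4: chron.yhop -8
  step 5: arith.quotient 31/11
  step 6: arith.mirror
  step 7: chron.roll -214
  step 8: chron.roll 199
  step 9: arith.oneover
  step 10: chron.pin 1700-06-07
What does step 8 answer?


Answer: 1872-10-01

Derivation:
-- 1. pin(d=2042-12-20) -> 2042-12-20
-- 2. pin(d=1880-10-16) -> 1880-10-16
-- 3. bump(x=-4) -> -4
-- 4. yhop(n=-8) -> 1872-10-16
-- 5. quotient(x=31/11) -> -44/31
-- 6. mirror() -> 44/31
-- 7. roll(n=-214) -> 1872-03-16
-- 8. roll(n=199) -> 1872-10-01
-- 9. oneover() -> 31/44
-- 10. pin(d=1700-06-07) -> 1700-06-07


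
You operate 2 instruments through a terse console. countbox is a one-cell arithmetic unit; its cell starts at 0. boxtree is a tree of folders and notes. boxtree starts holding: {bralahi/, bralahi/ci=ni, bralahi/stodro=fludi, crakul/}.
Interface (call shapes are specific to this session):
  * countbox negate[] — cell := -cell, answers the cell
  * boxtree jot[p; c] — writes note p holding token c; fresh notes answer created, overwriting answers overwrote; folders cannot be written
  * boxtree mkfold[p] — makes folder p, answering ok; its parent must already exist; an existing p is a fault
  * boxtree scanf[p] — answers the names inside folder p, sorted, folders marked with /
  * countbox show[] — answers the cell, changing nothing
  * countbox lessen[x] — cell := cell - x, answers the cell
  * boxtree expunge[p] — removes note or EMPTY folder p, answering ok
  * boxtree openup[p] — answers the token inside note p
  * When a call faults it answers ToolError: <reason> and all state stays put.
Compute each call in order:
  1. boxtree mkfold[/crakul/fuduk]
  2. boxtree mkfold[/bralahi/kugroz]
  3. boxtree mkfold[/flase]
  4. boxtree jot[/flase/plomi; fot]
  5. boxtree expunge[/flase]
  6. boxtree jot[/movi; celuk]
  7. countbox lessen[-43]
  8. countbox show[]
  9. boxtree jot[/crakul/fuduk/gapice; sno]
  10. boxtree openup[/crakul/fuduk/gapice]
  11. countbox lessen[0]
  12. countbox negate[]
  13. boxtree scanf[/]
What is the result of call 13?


Answer: [bralahi/, crakul/, flase/, movi]

Derivation:
Do: boxtree mkfold[p='/crakul/fuduk']
See: ok
Do: boxtree mkfold[p='/bralahi/kugroz']
See: ok
Do: boxtree mkfold[p='/flase']
See: ok
Do: boxtree jot[p='/flase/plomi'; c='fot']
See: created
Do: boxtree expunge[p='/flase']
See: ToolError: not empty
Do: boxtree jot[p='/movi'; c='celuk']
See: created
Do: countbox lessen[x='-43']
See: 43
Do: countbox show[]
See: 43
Do: boxtree jot[p='/crakul/fuduk/gapice'; c='sno']
See: created
Do: boxtree openup[p='/crakul/fuduk/gapice']
See: sno
Do: countbox lessen[x='0']
See: 43
Do: countbox negate[]
See: -43
Do: boxtree scanf[p='/']
See: [bralahi/, crakul/, flase/, movi]


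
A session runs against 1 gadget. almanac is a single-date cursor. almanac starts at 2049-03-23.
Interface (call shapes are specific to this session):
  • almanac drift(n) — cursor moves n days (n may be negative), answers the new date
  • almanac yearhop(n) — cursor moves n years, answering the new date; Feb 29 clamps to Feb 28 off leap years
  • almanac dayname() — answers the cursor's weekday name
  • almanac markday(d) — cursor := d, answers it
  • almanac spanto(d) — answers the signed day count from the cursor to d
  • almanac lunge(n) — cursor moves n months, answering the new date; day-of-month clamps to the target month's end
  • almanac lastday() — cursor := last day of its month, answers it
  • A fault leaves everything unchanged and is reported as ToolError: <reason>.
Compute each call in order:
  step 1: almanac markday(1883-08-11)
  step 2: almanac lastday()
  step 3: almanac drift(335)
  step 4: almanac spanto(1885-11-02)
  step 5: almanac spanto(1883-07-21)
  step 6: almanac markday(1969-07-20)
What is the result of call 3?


Answer: 1884-07-31

Derivation:
·→ almanac markday(d=1883-08-11)
·← 1883-08-11
·→ almanac lastday()
·← 1883-08-31
·→ almanac drift(n=335)
·← 1884-07-31
·→ almanac spanto(d=1885-11-02)
·← 459
·→ almanac spanto(d=1883-07-21)
·← -376
·→ almanac markday(d=1969-07-20)
·← 1969-07-20


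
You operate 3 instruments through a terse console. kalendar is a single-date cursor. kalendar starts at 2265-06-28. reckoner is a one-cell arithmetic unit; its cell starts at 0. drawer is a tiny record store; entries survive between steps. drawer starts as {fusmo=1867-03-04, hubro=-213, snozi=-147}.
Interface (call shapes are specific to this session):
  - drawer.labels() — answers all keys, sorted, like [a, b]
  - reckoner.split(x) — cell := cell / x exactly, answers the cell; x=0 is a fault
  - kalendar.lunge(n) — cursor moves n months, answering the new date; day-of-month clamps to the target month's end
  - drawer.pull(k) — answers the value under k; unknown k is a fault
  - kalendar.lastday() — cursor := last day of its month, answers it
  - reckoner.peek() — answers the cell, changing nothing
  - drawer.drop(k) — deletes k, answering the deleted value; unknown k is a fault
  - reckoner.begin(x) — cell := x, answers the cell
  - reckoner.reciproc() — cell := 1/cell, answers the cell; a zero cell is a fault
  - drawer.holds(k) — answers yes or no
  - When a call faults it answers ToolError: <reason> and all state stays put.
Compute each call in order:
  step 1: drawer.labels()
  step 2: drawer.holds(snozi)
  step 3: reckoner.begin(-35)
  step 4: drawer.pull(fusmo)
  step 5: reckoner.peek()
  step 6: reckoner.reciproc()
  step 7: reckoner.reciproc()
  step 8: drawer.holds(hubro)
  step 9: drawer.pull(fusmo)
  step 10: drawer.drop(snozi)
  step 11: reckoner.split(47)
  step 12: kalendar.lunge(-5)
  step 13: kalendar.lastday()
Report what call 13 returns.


! labels() == [fusmo, hubro, snozi]
! holds(k: snozi) == yes
! begin(x: -35) == -35
! pull(k: fusmo) == 1867-03-04
! peek() == -35
! reciproc() == -1/35
! reciproc() == -35
! holds(k: hubro) == yes
! pull(k: fusmo) == 1867-03-04
! drop(k: snozi) == -147
! split(x: 47) == -35/47
! lunge(n: -5) == 2265-01-28
! lastday() == 2265-01-31

Answer: 2265-01-31


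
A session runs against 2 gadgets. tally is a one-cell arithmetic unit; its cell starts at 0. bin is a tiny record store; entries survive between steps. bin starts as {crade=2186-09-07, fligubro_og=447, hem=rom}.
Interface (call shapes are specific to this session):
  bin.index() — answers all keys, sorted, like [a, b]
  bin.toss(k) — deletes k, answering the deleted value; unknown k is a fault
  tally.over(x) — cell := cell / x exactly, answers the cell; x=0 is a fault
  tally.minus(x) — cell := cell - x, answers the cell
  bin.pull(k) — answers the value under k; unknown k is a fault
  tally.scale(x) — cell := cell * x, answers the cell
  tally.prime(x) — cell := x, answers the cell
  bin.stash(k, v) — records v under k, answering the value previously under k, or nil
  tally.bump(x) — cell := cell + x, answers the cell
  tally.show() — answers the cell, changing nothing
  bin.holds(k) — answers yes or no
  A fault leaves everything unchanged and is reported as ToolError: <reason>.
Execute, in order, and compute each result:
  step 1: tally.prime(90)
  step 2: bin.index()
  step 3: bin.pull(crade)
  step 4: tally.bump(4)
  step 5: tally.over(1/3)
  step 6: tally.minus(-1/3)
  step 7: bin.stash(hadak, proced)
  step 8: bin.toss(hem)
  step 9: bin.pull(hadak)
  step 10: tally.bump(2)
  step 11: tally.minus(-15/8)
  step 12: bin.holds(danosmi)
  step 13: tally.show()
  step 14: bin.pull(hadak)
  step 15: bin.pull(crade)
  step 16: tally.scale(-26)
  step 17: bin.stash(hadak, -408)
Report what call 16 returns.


Answer: -89297/12

Derivation:
Step: prime[x='90']
Result: 90
Step: index[]
Result: [crade, fligubro_og, hem]
Step: pull[k='crade']
Result: 2186-09-07
Step: bump[x='4']
Result: 94
Step: over[x='1/3']
Result: 282
Step: minus[x='-1/3']
Result: 847/3
Step: stash[k='hadak'; v='proced']
Result: nil
Step: toss[k='hem']
Result: rom
Step: pull[k='hadak']
Result: proced
Step: bump[x='2']
Result: 853/3
Step: minus[x='-15/8']
Result: 6869/24
Step: holds[k='danosmi']
Result: no
Step: show[]
Result: 6869/24
Step: pull[k='hadak']
Result: proced
Step: pull[k='crade']
Result: 2186-09-07
Step: scale[x='-26']
Result: -89297/12
Step: stash[k='hadak'; v='-408']
Result: proced


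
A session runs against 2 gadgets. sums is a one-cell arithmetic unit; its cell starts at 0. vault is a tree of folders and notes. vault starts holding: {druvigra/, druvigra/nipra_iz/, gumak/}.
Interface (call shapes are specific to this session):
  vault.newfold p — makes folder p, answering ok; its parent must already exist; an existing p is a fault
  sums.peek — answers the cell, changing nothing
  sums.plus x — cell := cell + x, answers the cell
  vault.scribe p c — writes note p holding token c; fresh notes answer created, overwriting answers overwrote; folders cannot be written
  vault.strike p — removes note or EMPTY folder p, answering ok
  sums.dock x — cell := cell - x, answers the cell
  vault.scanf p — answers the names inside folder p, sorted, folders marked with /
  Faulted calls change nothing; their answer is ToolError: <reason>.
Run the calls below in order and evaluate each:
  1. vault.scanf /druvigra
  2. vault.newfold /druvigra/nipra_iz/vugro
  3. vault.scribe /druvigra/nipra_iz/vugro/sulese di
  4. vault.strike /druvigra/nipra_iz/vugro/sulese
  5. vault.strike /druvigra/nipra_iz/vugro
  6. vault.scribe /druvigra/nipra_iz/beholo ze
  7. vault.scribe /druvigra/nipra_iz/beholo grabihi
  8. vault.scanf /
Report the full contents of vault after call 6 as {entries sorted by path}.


Answer: {druvigra/, druvigra/nipra_iz/, druvigra/nipra_iz/beholo=ze, gumak/}

Derivation:
Act: vault.scanf[p='/druvigra']
Obs: [nipra_iz/]
Act: vault.newfold[p='/druvigra/nipra_iz/vugro']
Obs: ok
Act: vault.scribe[p='/druvigra/nipra_iz/vugro/sulese'; c='di']
Obs: created
Act: vault.strike[p='/druvigra/nipra_iz/vugro/sulese']
Obs: ok
Act: vault.strike[p='/druvigra/nipra_iz/vugro']
Obs: ok
Act: vault.scribe[p='/druvigra/nipra_iz/beholo'; c='ze']
Obs: created
Act: vault.scribe[p='/druvigra/nipra_iz/beholo'; c='grabihi']
Obs: overwrote
Act: vault.scanf[p='/']
Obs: [druvigra/, gumak/]


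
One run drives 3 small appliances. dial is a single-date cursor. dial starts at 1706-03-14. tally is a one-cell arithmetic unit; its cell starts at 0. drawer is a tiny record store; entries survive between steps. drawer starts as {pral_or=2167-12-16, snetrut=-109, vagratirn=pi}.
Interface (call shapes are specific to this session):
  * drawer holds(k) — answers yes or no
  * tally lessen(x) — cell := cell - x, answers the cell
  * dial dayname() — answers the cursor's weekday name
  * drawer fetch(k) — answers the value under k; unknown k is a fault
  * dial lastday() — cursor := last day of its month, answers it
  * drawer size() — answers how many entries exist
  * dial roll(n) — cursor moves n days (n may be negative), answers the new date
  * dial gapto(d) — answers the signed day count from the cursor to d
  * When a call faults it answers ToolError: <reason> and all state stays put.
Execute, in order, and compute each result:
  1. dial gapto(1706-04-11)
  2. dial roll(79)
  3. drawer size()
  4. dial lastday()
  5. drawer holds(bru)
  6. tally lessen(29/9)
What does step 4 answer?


$ dial gapto d: 1706-04-11
  28
$ dial roll n: 79
  1706-06-01
$ drawer size
  3
$ dial lastday
  1706-06-30
$ drawer holds k: bru
  no
$ tally lessen x: 29/9
  -29/9

Answer: 1706-06-30


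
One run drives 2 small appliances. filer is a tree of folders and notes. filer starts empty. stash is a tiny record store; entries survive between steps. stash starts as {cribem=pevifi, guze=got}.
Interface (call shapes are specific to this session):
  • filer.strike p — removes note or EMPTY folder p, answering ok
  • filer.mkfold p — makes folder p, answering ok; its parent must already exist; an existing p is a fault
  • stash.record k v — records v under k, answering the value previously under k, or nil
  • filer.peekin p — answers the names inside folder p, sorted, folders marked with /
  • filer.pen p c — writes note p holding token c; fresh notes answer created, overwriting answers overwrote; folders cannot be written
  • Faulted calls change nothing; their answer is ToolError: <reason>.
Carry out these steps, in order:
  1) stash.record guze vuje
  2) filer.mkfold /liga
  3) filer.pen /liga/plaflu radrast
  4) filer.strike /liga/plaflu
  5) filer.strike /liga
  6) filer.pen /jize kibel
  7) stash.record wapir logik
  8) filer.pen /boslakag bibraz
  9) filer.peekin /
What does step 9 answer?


Answer: [boslakag, jize]

Derivation:
Calling record using k=guze, v=vuje, which returns got.
Calling mkfold using p=/liga, — result: ok.
I try pen using p=/liga/plaflu, c=radrast, which returns created.
Calling strike using p=/liga/plaflu, — result: ok.
I call strike using p=/liga, which returns ok.
Next I call pen using p=/jize, c=kibel, giving created.
I use record using k=wapir, v=logik, and see nil.
Invoking pen using p=/boslakag, c=bibraz, giving created.
Invoking peekin using p=/, and observe [boslakag, jize].


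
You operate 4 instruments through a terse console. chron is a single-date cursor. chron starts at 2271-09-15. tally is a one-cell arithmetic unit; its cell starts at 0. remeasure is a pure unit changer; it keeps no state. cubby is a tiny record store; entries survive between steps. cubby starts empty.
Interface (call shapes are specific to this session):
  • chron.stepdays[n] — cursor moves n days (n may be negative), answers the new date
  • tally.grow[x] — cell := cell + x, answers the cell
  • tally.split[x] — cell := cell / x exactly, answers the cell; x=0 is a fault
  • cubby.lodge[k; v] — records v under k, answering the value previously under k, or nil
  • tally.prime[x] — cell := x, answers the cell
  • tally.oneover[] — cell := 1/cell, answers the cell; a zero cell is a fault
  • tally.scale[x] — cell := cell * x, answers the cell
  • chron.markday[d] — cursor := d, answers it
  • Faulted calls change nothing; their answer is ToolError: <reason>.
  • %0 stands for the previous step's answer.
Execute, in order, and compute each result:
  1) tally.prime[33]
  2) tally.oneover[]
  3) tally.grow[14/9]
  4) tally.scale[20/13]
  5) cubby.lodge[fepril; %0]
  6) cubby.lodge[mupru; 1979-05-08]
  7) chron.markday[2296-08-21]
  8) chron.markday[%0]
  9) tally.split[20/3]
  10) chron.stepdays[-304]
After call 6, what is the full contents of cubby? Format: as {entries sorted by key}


Answer: {fepril=3140/1287, mupru=1979-05-08}

Derivation:
>> prime(33)
<< 33
>> oneover()
<< 1/33
>> grow(14/9)
<< 157/99
>> scale(20/13)
<< 3140/1287
>> lodge(fepril, %0)
<< nil
>> lodge(mupru, 1979-05-08)
<< nil
>> markday(2296-08-21)
<< 2296-08-21
>> markday(%0)
<< 2296-08-21
>> split(20/3)
<< 157/429
>> stepdays(-304)
<< 2295-10-22


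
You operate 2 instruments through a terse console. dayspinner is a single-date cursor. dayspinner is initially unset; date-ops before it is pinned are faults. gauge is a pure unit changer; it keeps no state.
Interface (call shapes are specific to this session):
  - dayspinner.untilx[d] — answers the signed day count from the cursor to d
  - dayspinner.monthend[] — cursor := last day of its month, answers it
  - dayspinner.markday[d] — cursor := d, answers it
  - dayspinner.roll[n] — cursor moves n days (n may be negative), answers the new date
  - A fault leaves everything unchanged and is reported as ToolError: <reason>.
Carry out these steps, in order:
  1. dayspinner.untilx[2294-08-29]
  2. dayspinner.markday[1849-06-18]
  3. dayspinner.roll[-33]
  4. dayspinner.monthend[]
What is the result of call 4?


Answer: 1849-05-31

Derivation:
[in] untilx d→2294-08-29
= ToolError: no date set
[in] markday d→1849-06-18
= 1849-06-18
[in] roll n→-33
= 1849-05-16
[in] monthend
= 1849-05-31


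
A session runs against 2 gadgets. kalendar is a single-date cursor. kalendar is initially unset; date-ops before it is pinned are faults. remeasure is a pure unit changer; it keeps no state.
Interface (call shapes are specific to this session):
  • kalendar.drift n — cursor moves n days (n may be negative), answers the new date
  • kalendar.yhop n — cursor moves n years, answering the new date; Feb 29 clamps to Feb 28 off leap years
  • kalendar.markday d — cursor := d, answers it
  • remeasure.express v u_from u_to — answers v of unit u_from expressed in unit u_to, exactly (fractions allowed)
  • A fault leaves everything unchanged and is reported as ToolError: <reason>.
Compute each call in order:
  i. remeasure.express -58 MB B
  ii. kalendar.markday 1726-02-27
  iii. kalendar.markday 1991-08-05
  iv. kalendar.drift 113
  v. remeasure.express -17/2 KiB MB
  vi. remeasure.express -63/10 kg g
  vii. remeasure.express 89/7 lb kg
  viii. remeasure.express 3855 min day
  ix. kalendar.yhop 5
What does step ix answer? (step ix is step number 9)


→ express(-58, MB, B)
← -58000000
→ markday(1726-02-27)
← 1726-02-27
→ markday(1991-08-05)
← 1991-08-05
→ drift(113)
← 1991-11-26
→ express(-17/2, KiB, MB)
← -136/15625
→ express(-63/10, kg, g)
← -6300
→ express(89/7, lb, kg)
← 576710299/100000000
→ express(3855, min, day)
← 257/96
→ yhop(5)
← 1996-11-26

Answer: 1996-11-26


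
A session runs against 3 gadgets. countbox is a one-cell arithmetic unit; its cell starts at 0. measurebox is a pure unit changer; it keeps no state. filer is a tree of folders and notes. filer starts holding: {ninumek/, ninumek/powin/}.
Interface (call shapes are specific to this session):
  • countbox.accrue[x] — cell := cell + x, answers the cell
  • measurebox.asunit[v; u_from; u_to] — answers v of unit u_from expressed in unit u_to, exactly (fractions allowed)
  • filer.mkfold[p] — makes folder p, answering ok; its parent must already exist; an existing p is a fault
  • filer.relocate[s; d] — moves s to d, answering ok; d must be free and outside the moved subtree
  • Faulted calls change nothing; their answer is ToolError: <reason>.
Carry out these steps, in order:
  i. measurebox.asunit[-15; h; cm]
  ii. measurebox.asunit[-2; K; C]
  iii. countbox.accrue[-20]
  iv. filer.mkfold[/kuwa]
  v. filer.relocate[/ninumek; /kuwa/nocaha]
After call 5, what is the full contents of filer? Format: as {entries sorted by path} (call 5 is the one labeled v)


Answer: {kuwa/, kuwa/nocaha/, kuwa/nocaha/powin/}

Derivation:
> asunit v→-15 u_from→h u_to→cm
[out] ToolError: incompatible units
> asunit v→-2 u_from→K u_to→C
[out] -5503/20
> accrue x→-20
[out] -20
> mkfold p→/kuwa
[out] ok
> relocate s→/ninumek d→/kuwa/nocaha
[out] ok


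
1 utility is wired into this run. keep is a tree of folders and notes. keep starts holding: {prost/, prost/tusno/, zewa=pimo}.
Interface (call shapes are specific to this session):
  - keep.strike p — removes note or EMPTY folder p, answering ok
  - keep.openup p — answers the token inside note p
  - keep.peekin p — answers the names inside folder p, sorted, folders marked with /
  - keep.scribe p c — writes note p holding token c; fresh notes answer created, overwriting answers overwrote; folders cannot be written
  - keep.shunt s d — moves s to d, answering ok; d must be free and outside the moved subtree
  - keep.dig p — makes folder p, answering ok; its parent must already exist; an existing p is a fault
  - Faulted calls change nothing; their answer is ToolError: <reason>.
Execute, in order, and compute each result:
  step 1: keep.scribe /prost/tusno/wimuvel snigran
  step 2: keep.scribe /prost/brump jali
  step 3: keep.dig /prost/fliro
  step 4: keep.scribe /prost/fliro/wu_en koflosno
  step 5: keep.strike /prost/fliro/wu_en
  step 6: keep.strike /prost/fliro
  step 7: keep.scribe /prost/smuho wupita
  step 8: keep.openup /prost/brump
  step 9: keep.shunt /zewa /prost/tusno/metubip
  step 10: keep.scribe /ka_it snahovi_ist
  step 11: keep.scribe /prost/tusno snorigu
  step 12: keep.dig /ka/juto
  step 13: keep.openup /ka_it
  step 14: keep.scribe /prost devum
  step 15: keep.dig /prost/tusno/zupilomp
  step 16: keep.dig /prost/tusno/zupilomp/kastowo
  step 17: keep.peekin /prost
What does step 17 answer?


Answer: [brump, smuho, tusno/]

Derivation:
Do: keep.scribe[p→/prost/tusno/wimuvel; c→snigran]
See: created
Do: keep.scribe[p→/prost/brump; c→jali]
See: created
Do: keep.dig[p→/prost/fliro]
See: ok
Do: keep.scribe[p→/prost/fliro/wu_en; c→koflosno]
See: created
Do: keep.strike[p→/prost/fliro/wu_en]
See: ok
Do: keep.strike[p→/prost/fliro]
See: ok
Do: keep.scribe[p→/prost/smuho; c→wupita]
See: created
Do: keep.openup[p→/prost/brump]
See: jali
Do: keep.shunt[s→/zewa; d→/prost/tusno/metubip]
See: ok
Do: keep.scribe[p→/ka_it; c→snahovi_ist]
See: created
Do: keep.scribe[p→/prost/tusno; c→snorigu]
See: ToolError: is a directory
Do: keep.dig[p→/ka/juto]
See: ToolError: no parent
Do: keep.openup[p→/ka_it]
See: snahovi_ist
Do: keep.scribe[p→/prost; c→devum]
See: ToolError: is a directory
Do: keep.dig[p→/prost/tusno/zupilomp]
See: ok
Do: keep.dig[p→/prost/tusno/zupilomp/kastowo]
See: ok
Do: keep.peekin[p→/prost]
See: [brump, smuho, tusno/]


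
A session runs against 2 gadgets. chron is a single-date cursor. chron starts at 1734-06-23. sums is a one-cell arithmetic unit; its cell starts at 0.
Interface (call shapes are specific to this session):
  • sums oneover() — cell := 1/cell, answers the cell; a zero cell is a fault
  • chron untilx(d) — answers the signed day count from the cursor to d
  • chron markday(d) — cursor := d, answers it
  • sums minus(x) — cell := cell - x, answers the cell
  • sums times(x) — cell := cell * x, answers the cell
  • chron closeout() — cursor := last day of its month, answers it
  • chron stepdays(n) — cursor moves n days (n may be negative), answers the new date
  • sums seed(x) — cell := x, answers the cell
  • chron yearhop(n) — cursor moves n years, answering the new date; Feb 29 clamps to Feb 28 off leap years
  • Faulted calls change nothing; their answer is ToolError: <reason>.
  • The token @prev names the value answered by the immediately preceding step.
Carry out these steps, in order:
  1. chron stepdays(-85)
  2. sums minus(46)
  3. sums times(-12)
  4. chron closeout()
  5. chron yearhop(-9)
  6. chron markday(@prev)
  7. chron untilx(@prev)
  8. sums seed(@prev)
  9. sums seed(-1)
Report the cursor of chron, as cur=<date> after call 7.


Answer: cur=1725-03-31

Derivation:
Step: chron stepdays[n='-85']
Result: 1734-03-30
Step: sums minus[x='46']
Result: -46
Step: sums times[x='-12']
Result: 552
Step: chron closeout[]
Result: 1734-03-31
Step: chron yearhop[n='-9']
Result: 1725-03-31
Step: chron markday[d='@prev']
Result: 1725-03-31
Step: chron untilx[d='@prev']
Result: 0
Step: sums seed[x='@prev']
Result: 0
Step: sums seed[x='-1']
Result: -1


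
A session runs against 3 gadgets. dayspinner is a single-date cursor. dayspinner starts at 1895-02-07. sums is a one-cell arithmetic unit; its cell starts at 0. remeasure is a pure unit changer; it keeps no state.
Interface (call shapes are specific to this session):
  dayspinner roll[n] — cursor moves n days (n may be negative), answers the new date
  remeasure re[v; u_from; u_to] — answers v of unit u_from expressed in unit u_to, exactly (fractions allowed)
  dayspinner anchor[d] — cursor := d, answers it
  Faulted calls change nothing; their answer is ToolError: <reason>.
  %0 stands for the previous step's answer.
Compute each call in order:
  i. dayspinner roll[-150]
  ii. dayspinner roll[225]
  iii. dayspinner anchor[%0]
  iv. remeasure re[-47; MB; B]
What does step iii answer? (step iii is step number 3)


Answer: 1895-04-23

Derivation:
Do: dayspinner roll[n='-150']
See: 1894-09-10
Do: dayspinner roll[n='225']
See: 1895-04-23
Do: dayspinner anchor[d='%0']
See: 1895-04-23
Do: remeasure re[v='-47'; u_from='MB'; u_to='B']
See: -47000000


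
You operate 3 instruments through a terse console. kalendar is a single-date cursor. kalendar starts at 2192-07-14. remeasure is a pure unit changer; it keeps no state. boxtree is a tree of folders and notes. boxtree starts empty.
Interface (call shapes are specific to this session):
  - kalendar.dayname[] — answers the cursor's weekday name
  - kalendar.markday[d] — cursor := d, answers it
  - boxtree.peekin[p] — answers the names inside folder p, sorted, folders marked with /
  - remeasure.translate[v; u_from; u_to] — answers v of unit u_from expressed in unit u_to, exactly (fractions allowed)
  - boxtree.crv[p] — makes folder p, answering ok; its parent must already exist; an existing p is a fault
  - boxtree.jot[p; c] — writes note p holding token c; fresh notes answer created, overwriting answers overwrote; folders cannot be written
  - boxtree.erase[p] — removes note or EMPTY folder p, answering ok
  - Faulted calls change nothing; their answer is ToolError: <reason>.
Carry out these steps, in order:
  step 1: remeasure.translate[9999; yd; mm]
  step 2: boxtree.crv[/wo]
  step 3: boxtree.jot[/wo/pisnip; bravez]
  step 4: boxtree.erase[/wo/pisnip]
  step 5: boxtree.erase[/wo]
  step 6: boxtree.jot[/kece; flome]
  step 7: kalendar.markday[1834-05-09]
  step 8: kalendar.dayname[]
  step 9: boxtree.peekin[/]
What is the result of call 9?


Using remeasure.translate passing 9999, yd, mm, and see 45715428/5.
Then boxtree.crv passing /wo: ok.
I call boxtree.jot passing /wo/pisnip, bravez, → created.
I run boxtree.erase passing /wo/pisnip, which returns ok.
Next I call boxtree.erase passing /wo, — result: ok.
I try boxtree.jot passing /kece, flome, and see created.
I invoke kalendar.markday passing 1834-05-09: 1834-05-09.
Now I run kalendar.dayname(), and see Friday.
I invoke boxtree.peekin passing /, and see [kece].

Answer: [kece]


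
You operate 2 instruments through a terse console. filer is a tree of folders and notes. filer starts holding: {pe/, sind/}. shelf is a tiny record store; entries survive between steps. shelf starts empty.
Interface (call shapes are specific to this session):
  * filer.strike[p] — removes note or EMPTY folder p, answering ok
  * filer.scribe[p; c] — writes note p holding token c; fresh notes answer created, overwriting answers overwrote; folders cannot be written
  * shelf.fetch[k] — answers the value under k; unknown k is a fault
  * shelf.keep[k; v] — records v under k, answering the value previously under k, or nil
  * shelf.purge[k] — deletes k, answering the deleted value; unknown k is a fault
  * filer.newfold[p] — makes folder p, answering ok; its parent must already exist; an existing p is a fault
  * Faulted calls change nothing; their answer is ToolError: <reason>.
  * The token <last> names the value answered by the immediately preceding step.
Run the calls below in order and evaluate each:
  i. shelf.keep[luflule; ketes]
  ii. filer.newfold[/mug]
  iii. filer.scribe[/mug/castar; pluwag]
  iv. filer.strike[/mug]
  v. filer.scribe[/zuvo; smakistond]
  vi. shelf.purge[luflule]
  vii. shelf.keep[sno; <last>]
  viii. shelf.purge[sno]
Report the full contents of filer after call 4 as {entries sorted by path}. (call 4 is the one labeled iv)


Answer: {mug/, mug/castar=pluwag, pe/, sind/}

Derivation:
! 1. keep(k=luflule, v=ketes) : nil
! 2. newfold(p=/mug) : ok
! 3. scribe(p=/mug/castar, c=pluwag) : created
! 4. strike(p=/mug) : ToolError: not empty
! 5. scribe(p=/zuvo, c=smakistond) : created
! 6. purge(k=luflule) : ketes
! 7. keep(k=sno, v=<last>) : nil
! 8. purge(k=sno) : ketes


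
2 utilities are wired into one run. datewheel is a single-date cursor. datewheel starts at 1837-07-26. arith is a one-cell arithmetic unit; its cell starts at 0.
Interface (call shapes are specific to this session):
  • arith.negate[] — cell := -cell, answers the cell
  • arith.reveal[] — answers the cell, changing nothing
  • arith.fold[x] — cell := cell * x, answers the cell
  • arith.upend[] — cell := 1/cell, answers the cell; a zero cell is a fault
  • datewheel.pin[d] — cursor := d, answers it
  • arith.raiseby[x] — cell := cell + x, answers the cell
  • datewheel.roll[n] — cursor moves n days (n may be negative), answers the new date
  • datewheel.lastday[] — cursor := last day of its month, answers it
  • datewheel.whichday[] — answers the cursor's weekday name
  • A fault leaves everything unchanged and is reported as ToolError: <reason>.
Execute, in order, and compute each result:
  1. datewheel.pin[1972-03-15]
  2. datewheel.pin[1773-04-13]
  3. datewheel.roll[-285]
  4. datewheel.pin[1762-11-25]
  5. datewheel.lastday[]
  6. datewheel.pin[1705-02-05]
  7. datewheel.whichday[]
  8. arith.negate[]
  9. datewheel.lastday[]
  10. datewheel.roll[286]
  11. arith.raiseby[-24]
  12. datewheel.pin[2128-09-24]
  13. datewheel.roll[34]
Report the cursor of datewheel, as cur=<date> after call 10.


# 1. datewheel.pin(d=1972-03-15) => 1972-03-15
# 2. datewheel.pin(d=1773-04-13) => 1773-04-13
# 3. datewheel.roll(n=-285) => 1772-07-02
# 4. datewheel.pin(d=1762-11-25) => 1762-11-25
# 5. datewheel.lastday() => 1762-11-30
# 6. datewheel.pin(d=1705-02-05) => 1705-02-05
# 7. datewheel.whichday() => Thursday
# 8. arith.negate() => 0
# 9. datewheel.lastday() => 1705-02-28
# 10. datewheel.roll(n=286) => 1705-12-11
# 11. arith.raiseby(x=-24) => -24
# 12. datewheel.pin(d=2128-09-24) => 2128-09-24
# 13. datewheel.roll(n=34) => 2128-10-28

Answer: cur=1705-12-11


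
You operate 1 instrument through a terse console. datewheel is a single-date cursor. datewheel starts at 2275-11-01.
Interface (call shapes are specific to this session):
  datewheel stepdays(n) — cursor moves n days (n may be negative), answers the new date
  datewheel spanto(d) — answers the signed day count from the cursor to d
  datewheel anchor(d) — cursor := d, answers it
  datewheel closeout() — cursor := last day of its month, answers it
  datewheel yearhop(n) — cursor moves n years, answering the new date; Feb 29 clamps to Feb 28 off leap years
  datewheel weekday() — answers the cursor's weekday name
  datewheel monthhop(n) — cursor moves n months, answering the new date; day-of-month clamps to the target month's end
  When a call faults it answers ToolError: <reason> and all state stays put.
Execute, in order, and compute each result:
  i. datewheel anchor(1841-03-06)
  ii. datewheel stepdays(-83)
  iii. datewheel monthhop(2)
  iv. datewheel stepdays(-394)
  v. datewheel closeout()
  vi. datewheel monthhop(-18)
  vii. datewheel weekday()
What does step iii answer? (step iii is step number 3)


$ datewheel anchor 1841-03-06
  1841-03-06
$ datewheel stepdays -83
  1840-12-13
$ datewheel monthhop 2
  1841-02-13
$ datewheel stepdays -394
  1840-01-16
$ datewheel closeout
  1840-01-31
$ datewheel monthhop -18
  1838-07-31
$ datewheel weekday
  Tuesday

Answer: 1841-02-13


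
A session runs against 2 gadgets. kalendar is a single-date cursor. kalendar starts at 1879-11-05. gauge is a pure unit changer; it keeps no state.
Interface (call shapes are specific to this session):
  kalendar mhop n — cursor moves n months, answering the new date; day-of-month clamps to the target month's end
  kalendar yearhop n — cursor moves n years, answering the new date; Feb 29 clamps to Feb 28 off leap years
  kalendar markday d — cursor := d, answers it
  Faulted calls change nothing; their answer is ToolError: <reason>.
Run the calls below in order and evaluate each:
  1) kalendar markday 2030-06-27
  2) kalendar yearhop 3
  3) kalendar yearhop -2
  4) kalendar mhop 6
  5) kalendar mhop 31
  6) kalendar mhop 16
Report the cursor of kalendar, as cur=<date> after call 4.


==> kalendar markday(d→2030-06-27)
<== 2030-06-27
==> kalendar yearhop(n→3)
<== 2033-06-27
==> kalendar yearhop(n→-2)
<== 2031-06-27
==> kalendar mhop(n→6)
<== 2031-12-27
==> kalendar mhop(n→31)
<== 2034-07-27
==> kalendar mhop(n→16)
<== 2035-11-27

Answer: cur=2031-12-27


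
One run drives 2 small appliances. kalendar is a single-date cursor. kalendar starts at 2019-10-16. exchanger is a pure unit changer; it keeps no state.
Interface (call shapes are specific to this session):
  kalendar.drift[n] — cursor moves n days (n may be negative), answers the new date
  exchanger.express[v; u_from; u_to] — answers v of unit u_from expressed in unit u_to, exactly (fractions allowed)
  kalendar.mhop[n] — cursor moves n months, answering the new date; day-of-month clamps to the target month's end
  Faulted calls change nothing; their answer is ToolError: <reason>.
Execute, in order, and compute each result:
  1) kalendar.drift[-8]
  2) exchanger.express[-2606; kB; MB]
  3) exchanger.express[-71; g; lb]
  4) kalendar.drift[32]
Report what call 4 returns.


# 1. drift(n: -8) ~> 2019-10-08
# 2. express(v: -2606, u_from: kB, u_to: MB) ~> -1303/500
# 3. express(v: -71, u_from: g, u_to: lb) ~> -7100000/45359237
# 4. drift(n: 32) ~> 2019-11-09

Answer: 2019-11-09


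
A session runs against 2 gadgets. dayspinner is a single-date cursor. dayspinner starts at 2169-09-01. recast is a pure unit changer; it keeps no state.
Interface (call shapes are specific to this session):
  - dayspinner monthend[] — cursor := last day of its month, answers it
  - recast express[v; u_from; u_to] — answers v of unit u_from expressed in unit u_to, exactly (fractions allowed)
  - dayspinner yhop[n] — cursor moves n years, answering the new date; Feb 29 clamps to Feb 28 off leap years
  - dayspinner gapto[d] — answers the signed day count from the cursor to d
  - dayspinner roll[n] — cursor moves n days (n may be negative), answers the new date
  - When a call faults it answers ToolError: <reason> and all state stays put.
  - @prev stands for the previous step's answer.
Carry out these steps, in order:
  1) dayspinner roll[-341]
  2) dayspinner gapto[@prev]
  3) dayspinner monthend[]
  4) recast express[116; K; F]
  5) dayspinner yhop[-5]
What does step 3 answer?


Answer: 2168-09-30

Derivation:
% dayspinner roll n='-341'
= 2168-09-25
% dayspinner gapto d='@prev'
= 0
% dayspinner monthend
= 2168-09-30
% recast express v='116' u_from='K' u_to='F'
= -25087/100
% dayspinner yhop n='-5'
= 2163-09-30


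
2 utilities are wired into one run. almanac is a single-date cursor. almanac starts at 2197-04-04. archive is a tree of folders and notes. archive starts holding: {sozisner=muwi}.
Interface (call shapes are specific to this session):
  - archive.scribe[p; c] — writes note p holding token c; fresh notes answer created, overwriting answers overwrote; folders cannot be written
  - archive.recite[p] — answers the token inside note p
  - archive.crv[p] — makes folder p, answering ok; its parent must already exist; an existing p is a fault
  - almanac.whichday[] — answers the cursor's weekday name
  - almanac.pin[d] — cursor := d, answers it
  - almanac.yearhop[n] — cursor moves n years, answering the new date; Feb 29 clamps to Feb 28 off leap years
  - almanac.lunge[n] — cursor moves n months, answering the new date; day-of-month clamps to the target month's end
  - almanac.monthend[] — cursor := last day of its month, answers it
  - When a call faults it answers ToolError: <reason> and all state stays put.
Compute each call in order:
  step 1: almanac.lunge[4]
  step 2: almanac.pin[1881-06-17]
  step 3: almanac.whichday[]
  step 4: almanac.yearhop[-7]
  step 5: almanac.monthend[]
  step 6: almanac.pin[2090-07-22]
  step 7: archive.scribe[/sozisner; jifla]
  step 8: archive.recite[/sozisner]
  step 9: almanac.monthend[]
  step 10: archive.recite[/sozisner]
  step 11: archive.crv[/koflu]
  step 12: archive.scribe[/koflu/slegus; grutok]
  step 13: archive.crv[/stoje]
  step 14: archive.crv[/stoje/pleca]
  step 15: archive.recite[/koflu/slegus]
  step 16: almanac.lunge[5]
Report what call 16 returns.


Answer: 2090-12-31

Derivation:
Now I run almanac.lunge(n=4), → 2197-08-04.
Now I run almanac.pin(d=1881-06-17), which returns 1881-06-17.
Now I run almanac.whichday: Friday.
I call almanac.yearhop(n=-7), — result: 1874-06-17.
Next I call almanac.monthend, — result: 1874-06-30.
I try almanac.pin(d=2090-07-22), which returns 2090-07-22.
I call archive.scribe(p=/sozisner, c=jifla), giving overwrote.
Invoking archive.recite(p=/sozisner), giving jifla.
I use almanac.monthend(): 2090-07-31.
I invoke archive.recite(p=/sozisner), which returns jifla.
Now I run archive.crv(p=/koflu), and get ok.
Invoking archive.scribe(p=/koflu/slegus, c=grutok), and observe created.
Using archive.crv(p=/stoje), and get ok.
Next I call archive.crv(p=/stoje/pleca), giving ok.
Then archive.recite(p=/koflu/slegus): grutok.
I try almanac.lunge(n=5), and observe 2090-12-31.


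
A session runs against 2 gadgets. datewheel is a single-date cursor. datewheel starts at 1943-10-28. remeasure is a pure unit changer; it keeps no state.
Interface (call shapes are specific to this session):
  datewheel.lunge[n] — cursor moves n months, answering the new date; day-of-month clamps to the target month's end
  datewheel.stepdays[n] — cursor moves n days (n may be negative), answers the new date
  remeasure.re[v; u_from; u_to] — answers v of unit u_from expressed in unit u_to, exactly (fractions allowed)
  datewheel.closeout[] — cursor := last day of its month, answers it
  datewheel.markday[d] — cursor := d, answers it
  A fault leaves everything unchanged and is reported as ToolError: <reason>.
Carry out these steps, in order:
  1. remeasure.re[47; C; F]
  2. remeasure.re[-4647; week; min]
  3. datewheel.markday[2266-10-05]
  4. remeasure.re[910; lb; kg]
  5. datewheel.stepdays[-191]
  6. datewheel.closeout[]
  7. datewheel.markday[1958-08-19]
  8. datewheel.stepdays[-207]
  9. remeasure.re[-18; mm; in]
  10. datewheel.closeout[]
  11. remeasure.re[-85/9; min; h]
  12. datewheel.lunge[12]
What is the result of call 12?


Act: remeasure.re[v→47; u_from→C; u_to→F]
Obs: 583/5
Act: remeasure.re[v→-4647; u_from→week; u_to→min]
Obs: -46841760
Act: datewheel.markday[d→2266-10-05]
Obs: 2266-10-05
Act: remeasure.re[v→910; u_from→lb; u_to→kg]
Obs: 4127690567/10000000
Act: datewheel.stepdays[n→-191]
Obs: 2266-03-28
Act: datewheel.closeout[]
Obs: 2266-03-31
Act: datewheel.markday[d→1958-08-19]
Obs: 1958-08-19
Act: datewheel.stepdays[n→-207]
Obs: 1958-01-24
Act: remeasure.re[v→-18; u_from→mm; u_to→in]
Obs: -90/127
Act: datewheel.closeout[]
Obs: 1958-01-31
Act: remeasure.re[v→-85/9; u_from→min; u_to→h]
Obs: -17/108
Act: datewheel.lunge[n→12]
Obs: 1959-01-31

Answer: 1959-01-31


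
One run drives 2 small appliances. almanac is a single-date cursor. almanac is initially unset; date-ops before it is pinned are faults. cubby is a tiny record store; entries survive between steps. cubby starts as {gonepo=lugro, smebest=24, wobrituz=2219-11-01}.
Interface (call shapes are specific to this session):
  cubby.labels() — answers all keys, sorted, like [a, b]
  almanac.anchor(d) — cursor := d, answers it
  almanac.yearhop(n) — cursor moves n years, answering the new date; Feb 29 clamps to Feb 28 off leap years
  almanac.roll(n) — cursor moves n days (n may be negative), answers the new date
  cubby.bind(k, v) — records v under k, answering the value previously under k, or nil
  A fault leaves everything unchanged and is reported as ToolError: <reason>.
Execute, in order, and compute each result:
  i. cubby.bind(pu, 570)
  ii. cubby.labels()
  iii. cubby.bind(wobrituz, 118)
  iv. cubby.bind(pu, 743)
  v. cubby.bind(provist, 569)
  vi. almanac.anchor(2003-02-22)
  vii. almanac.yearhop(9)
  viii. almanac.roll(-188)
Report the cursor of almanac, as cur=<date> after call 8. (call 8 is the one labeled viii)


==> bind(k='pu', v='570')
<== nil
==> labels()
<== [gonepo, pu, smebest, wobrituz]
==> bind(k='wobrituz', v='118')
<== 2219-11-01
==> bind(k='pu', v='743')
<== 570
==> bind(k='provist', v='569')
<== nil
==> anchor(d='2003-02-22')
<== 2003-02-22
==> yearhop(n='9')
<== 2012-02-22
==> roll(n='-188')
<== 2011-08-18

Answer: cur=2011-08-18
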